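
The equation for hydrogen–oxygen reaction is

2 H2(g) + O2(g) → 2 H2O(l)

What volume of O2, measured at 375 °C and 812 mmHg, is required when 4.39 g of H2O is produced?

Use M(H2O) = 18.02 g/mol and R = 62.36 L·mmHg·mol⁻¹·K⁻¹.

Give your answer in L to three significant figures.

6.06 L

n(H2O) = 4.390 / 18.02 = 0.2436 mol
n(O2) = (1/2) × 0.2436 = 0.1218 mol
V = nRT/P = 0.1218 × 62.36 × 648.15 / 812 = 6.063 L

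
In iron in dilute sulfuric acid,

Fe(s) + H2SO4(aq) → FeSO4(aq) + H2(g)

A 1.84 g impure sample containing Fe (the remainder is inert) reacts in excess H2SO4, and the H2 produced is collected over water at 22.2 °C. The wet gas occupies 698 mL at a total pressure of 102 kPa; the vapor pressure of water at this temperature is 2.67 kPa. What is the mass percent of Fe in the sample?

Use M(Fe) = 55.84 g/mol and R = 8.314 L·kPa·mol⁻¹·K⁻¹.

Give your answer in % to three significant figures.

P(H2) = 102 − 2.67 = 99.33 kPa
n(H2) = PV/RT = (99.33 × 0.6980) / (8.314 × 295.35) = 0.02824 mol
n(Fe) = (1/1) × 0.02824 = 0.02824 mol
m(Fe) = 0.02824 × 55.84 = 1.577 g
%Fe = 1.577 / 1.84 × 100 = 85.71%

85.7 %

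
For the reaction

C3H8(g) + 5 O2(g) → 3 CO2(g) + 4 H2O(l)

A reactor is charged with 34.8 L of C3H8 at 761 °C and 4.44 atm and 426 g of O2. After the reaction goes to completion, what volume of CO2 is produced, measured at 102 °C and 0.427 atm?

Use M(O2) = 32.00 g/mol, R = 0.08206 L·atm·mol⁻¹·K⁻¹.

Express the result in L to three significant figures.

n(C3H8) = PV/RT = (4.44 × 34.8) / (0.08206 × 1034.15) = 1.821 mol
n(O2) = 426 / 32.00 = 13.31 mol
For 1.821 mol C3H8, stoichiometry requires (5/1) × 1.821 = 9.105 mol O2; 13.31 mol is available, so C3H8 is limiting.
n(CO2) = (3/1) × 1.821 = 5.463 mol
V(CO2) = nRT/P = 5.463 × 0.08206 × 375.15 / 0.427 = 393.9 L

394 L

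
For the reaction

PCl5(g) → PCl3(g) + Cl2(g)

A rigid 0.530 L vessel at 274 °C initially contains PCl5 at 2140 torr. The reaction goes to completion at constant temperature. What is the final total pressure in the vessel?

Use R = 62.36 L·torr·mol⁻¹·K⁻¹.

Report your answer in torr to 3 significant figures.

4280 torr

Rigid vessel, constant T ⇒ P scales with total gas moles (1 → 2).
P_final = (2/1) × 2140 = 4280 torr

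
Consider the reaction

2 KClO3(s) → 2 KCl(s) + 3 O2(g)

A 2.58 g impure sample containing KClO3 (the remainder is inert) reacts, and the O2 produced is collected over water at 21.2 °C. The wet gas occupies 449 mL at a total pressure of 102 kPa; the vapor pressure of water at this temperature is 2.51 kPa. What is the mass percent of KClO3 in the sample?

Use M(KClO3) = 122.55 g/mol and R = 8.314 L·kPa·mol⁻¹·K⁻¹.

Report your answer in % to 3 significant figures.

57.8 %

P(O2) = 102 − 2.51 = 99.49 kPa
n(O2) = PV/RT = (99.49 × 0.4490) / (8.314 × 294.35) = 0.01825 mol
n(KClO3) = (2/3) × 0.01825 = 0.01217 mol
m(KClO3) = 0.01217 × 122.55 = 1.491 g
%KClO3 = 1.491 / 2.58 × 100 = 57.79%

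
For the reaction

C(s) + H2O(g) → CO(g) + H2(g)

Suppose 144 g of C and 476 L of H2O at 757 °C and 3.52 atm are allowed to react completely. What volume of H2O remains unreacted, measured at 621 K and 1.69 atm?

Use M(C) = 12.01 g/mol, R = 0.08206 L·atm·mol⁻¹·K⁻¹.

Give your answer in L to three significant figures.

236 L

n(C) = 144 / 12.01 = 11.99 mol
n(H2O) = PV/RT = (3.52 × 476) / (0.08206 × 1030.15) = 19.82 mol
For 11.99 mol C, stoichiometry requires (1/1) × 11.99 = 11.99 mol H2O; 19.82 mol is available, so C is limiting.
n(H2O) consumed = (1/1) × 11.99 = 11.99 mol; remaining = 19.82 − 11.99 = 7.830 mol
V(H2O) = nRT/P = 7.830 × 0.08206 × 621 / 1.69 = 236.1 L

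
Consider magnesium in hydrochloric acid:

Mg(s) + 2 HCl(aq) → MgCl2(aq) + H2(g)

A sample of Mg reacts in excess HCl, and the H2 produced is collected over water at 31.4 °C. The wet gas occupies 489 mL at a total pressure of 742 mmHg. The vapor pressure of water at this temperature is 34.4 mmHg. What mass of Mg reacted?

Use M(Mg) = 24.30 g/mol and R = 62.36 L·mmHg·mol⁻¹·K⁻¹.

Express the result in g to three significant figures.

0.443 g

P(H2) = 742 − 34.4 = 707.6 mmHg
n(H2) = PV/RT = (707.6 × 0.4890) / (62.36 × 304.55) = 0.01822 mol
n(Mg) = (1/1) × 0.01822 = 0.01822 mol
m(Mg) = 0.01822 × 24.30 = 0.4427 g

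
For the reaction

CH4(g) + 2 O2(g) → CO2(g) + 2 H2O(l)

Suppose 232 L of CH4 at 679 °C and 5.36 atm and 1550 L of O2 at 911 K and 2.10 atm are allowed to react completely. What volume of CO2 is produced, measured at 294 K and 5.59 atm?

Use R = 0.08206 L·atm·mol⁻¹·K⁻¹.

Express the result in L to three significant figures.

n(CH4) = PV/RT = (5.36 × 232) / (0.08206 × 952.15) = 15.92 mol
n(O2) = PV/RT = (2.10 × 1550) / (0.08206 × 911) = 43.54 mol
For 15.92 mol CH4, stoichiometry requires (2/1) × 15.92 = 31.84 mol O2; 43.54 mol is available, so CH4 is limiting.
n(CO2) = (1/1) × 15.92 = 15.92 mol
V(CO2) = nRT/P = 15.92 × 0.08206 × 294 / 5.59 = 68.71 L

68.7 L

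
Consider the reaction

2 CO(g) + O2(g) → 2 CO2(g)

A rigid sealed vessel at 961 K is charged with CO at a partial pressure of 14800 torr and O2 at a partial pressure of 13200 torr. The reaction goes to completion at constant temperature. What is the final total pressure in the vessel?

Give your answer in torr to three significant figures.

With V and T fixed, P_i ∝ n_i, so the mole ratios apply directly to partial pressures at 961 K.
P(O2) required for 14800 torr of CO = (1/2) × 14800 = 7400 torr; available 13200 torr, so CO is limiting.
P(O2) remaining = 13200 − (1/2) × 14800 = 5800 torr
P(gaseous products) = (2)/2 × 14800 = 14800 torr
P_total at 961 K = 5800 + 14800 = 20600 torr

20600 torr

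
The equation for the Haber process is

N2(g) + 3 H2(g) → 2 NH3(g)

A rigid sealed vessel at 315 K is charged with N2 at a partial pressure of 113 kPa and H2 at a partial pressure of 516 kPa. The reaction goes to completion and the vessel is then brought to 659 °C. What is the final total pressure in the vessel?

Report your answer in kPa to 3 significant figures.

1190 kPa

Because the vessel is rigid and T is held at 315 K, work the stoichiometry in partial pressures (P_i = n_iRT/V).
P(H2) required for 113 kPa of N2 = (3/1) × 113 = 339.0 kPa; available 516 kPa, so N2 is limiting.
P(H2) remaining = 516 − (3/1) × 113 = 177.0 kPa
P(gaseous products) = (2)/1 × 113 = 226.0 kPa
P_total at 315 K = 177.0 + 226.0 = 403.0 kPa
Scaling to 659 °C: P = 403.0 × 932.15/315 = 1193 kPa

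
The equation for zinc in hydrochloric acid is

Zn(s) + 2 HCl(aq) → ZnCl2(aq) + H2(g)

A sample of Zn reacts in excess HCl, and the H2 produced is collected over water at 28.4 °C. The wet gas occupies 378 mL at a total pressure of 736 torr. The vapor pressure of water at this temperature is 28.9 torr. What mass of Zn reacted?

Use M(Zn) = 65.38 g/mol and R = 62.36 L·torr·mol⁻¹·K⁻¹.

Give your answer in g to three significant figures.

0.929 g

P(H2) = 736 − 28.9 = 707.1 torr
n(H2) = PV/RT = (707.1 × 0.3780) / (62.36 × 301.55) = 0.01421 mol
n(Zn) = (1/1) × 0.01421 = 0.01421 mol
m(Zn) = 0.01421 × 65.38 = 0.9290 g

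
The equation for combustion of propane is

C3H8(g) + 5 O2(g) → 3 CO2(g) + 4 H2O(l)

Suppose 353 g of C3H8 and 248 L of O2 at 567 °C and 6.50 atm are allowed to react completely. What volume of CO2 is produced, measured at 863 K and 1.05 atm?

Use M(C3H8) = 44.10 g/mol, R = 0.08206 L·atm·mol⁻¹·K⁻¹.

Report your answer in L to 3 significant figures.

n(C3H8) = 353 / 44.10 = 8.005 mol
n(O2) = PV/RT = (6.50 × 248) / (0.08206 × 840.15) = 23.38 mol
For 8.005 mol C3H8, stoichiometry requires (5/1) × 8.005 = 40.03 mol O2; 23.38 mol is available, so O2 is limiting.
n(CO2) = (3/5) × 23.38 = 14.03 mol
V(CO2) = nRT/P = 14.03 × 0.08206 × 863 / 1.05 = 946.3 L

946 L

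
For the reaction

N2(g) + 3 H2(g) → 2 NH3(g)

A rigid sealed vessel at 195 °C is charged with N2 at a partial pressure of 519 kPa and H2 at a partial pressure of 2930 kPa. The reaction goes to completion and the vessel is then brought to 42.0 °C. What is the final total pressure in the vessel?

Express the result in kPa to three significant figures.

1620 kPa

Because the vessel is rigid and T is held at 195 °C, work the stoichiometry in partial pressures (P_i = n_iRT/V).
P(H2) required for 519 kPa of N2 = (3/1) × 519 = 1557 kPa; available 2930 kPa, so N2 is limiting.
P(H2) remaining = 2930 − (3/1) × 519 = 1373 kPa
P(gaseous products) = (2)/1 × 519 = 1038 kPa
P_total at 195 °C = 1373 + 1038 = 2411 kPa
Scaling to 42.0 °C: P = 2411 × 315.15/468.15 = 1623 kPa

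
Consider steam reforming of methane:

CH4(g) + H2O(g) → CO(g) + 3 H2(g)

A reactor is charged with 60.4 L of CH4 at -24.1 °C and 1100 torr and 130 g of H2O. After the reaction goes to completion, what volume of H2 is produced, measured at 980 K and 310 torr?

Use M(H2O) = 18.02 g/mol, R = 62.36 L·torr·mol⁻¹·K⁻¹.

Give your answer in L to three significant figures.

n(CH4) = PV/RT = (1100 × 60.4) / (62.36 × 249.05) = 4.278 mol
n(H2O) = 130 / 18.02 = 7.214 mol
For 4.278 mol CH4, stoichiometry requires (1/1) × 4.278 = 4.278 mol H2O; 7.214 mol is available, so CH4 is limiting.
n(H2) = (3/1) × 4.278 = 12.83 mol
V(H2) = nRT/P = 12.83 × 62.36 × 980 / 310 = 2529 L

2530 L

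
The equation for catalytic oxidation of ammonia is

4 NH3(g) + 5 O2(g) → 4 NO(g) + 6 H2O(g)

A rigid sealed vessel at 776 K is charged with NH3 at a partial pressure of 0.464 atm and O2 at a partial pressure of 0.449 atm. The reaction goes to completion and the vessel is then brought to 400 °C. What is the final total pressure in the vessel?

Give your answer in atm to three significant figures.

0.870 atm

With V and T fixed, P_i ∝ n_i, so the mole ratios apply directly to partial pressures at 776 K.
P(O2) required for 0.464 atm of NH3 = (5/4) × 0.464 = 0.5800 atm; available 0.449 atm, so O2 is limiting.
P(NH3) remaining = 0.464 − (4/5) × 0.449 = 0.1048 atm
P(gaseous products) = (4+6)/5 × 0.449 = 0.8980 atm
P_total at 776 K = 0.1048 + 0.8980 = 1.003 atm
Scaling to 400 °C: P = 1.003 × 673.15/776 = 0.8701 atm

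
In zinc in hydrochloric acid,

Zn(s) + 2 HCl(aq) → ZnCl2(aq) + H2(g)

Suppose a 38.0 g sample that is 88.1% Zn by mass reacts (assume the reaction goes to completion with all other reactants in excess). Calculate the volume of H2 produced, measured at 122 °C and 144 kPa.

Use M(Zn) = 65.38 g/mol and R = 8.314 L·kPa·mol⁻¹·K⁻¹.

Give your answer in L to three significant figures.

mass of Zn = 38.0 × 88.1/100 = 33.48 g
n(Zn) = 33.48 / 65.38 = 0.5121 mol
n(H2) = (1/1) × 0.5121 = 0.5121 mol
V = nRT/P = 0.5121 × 8.314 × 395.15 / 144 = 11.68 L

11.7 L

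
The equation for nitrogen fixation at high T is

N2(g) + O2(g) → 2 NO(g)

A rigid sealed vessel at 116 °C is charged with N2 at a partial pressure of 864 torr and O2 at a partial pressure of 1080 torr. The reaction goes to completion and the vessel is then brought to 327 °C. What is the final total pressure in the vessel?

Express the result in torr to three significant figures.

3000 torr

Because the vessel is rigid and T is held at 116 °C, work the stoichiometry in partial pressures (P_i = n_iRT/V).
P(O2) required for 864 torr of N2 = (1/1) × 864 = 864.0 torr; available 1080 torr, so N2 is limiting.
P(O2) remaining = 1080 − (1/1) × 864 = 216.0 torr
P(gaseous products) = (2)/1 × 864 = 1728 torr
P_total at 116 °C = 216.0 + 1728 = 1944 torr
Scaling to 327 °C: P = 1944 × 600.15/389.15 = 2998 torr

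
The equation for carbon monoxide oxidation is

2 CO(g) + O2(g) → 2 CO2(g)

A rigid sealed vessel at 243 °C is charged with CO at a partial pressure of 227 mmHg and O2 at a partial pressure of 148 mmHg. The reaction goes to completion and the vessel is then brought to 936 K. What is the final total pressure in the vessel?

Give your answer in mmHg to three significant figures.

At constant V, partial pressures at 243 °C are proportional to moles, so apply stoichiometry directly to pressures.
P(O2) required for 227 mmHg of CO = (1/2) × 227 = 113.5 mmHg; available 148 mmHg, so CO is limiting.
P(O2) remaining = 148 − (1/2) × 227 = 34.50 mmHg
P(gaseous products) = (2)/2 × 227 = 227.0 mmHg
P_total at 243 °C = 34.50 + 227.0 = 261.5 mmHg
Scaling to 936 K: P = 261.5 × 936/516.15 = 474.2 mmHg

474 mmHg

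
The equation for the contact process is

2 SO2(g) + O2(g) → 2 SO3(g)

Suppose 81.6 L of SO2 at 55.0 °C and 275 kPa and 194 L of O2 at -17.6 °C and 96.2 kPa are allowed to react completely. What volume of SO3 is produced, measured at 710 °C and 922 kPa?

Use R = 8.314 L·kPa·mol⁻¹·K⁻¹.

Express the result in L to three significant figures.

n(SO2) = PV/RT = (275 × 81.6) / (8.314 × 328.15) = 8.225 mol
n(O2) = PV/RT = (96.2 × 194) / (8.314 × 255.55) = 8.784 mol
For 8.225 mol SO2, stoichiometry requires (1/2) × 8.225 = 4.112 mol O2; 8.784 mol is available, so SO2 is limiting.
n(SO3) = (2/2) × 8.225 = 8.225 mol
V(SO3) = nRT/P = 8.225 × 8.314 × 983.15 / 922 = 72.92 L

72.9 L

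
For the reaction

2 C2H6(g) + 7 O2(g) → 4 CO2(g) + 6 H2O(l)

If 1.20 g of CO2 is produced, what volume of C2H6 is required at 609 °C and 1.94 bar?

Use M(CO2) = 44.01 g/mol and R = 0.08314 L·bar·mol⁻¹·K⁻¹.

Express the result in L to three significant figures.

0.515 L

n(CO2) = 1.200 / 44.01 = 0.02727 mol
n(C2H6) = (2/4) × 0.02727 = 0.01363 mol
V = nRT/P = 0.01363 × 0.08314 × 882.15 / 1.94 = 0.5153 L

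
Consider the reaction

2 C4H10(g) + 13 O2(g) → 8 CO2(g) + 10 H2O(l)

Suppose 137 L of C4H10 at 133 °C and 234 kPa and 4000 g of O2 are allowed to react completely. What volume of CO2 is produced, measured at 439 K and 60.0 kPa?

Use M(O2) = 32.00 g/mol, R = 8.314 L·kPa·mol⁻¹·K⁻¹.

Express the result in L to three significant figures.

2310 L

n(C4H10) = PV/RT = (234 × 137) / (8.314 × 406.15) = 9.494 mol
n(O2) = 4000 / 32.00 = 125.0 mol
For 9.494 mol C4H10, stoichiometry requires (13/2) × 9.494 = 61.71 mol O2; 125.0 mol is available, so C4H10 is limiting.
n(CO2) = (8/2) × 9.494 = 37.98 mol
V(CO2) = nRT/P = 37.98 × 8.314 × 439 / 60.0 = 2310 L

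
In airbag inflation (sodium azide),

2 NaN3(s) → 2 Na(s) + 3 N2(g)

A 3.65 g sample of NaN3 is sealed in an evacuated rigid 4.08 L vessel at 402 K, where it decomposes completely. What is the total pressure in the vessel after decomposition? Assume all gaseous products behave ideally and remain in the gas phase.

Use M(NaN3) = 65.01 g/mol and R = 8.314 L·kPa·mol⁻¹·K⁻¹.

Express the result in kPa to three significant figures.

69.0 kPa

n(NaN3) = 3.65 / 65.01 = 0.05615 mol
n(gas produced) = (3/2) × 0.05615 = 0.08422 mol
P = nRT/V = 0.08422 × 8.314 × 402 / 4.08 = 68.99 kPa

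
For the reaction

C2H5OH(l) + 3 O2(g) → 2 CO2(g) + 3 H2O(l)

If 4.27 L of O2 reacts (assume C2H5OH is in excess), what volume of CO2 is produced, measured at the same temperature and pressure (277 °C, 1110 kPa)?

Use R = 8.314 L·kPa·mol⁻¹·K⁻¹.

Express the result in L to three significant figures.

2.85 L

At constant T and P, gas volumes are in the mole ratio: V(CO2) = (2/3) × 4.27 = 2.847 L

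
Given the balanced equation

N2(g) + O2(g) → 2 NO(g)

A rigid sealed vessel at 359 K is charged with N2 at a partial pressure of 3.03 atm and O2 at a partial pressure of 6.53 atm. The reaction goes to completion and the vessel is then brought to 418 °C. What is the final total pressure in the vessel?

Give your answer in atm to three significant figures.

18.4 atm

At constant V, partial pressures at 359 K are proportional to moles, so apply stoichiometry directly to pressures.
P(O2) required for 3.03 atm of N2 = (1/1) × 3.03 = 3.030 atm; available 6.53 atm, so N2 is limiting.
P(O2) remaining = 6.53 − (1/1) × 3.03 = 3.500 atm
P(gaseous products) = (2)/1 × 3.03 = 6.060 atm
P_total at 359 K = 3.500 + 6.060 = 9.560 atm
Scaling to 418 °C: P = 9.560 × 691.15/359 = 18.40 atm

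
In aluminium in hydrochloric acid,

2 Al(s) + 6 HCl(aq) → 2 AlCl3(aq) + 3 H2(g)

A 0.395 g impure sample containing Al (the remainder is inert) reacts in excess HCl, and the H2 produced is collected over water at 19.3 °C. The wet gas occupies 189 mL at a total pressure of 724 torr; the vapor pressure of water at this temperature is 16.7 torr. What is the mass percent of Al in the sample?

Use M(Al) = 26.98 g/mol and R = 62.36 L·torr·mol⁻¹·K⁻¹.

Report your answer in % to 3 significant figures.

33.4 %

P(H2) = 724 − 16.7 = 707.3 torr
n(H2) = PV/RT = (707.3 × 0.1890) / (62.36 × 292.45) = 0.007330 mol
n(Al) = (2/3) × 0.007330 = 0.004887 mol
m(Al) = 0.004887 × 26.98 = 0.1319 g
%Al = 0.1319 / 0.395 × 100 = 33.39%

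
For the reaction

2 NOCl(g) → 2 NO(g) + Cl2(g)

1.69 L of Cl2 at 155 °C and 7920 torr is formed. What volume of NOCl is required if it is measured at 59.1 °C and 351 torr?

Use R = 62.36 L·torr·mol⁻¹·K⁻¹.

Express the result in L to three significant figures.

n(Cl2) = PV/RT = (7920 × 1.69) / (62.36 × 428.15) = 0.5013 mol
n(NOCl) = (2/1) × 0.5013 = 1.003 mol
V = nRT/P = 1.003 × 62.36 × 332.25 / 351 = 59.21 L

59.2 L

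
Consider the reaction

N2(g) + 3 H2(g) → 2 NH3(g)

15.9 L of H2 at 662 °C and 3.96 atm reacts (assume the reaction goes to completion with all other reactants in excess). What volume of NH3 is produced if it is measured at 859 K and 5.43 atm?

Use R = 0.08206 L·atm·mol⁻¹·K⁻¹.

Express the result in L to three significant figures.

7.10 L

n(H2) = PV/RT = (3.96 × 15.9) / (0.08206 × 935.15) = 0.8205 mol
n(NH3) = (2/3) × 0.8205 = 0.5470 mol
V = nRT/P = 0.5470 × 0.08206 × 859 / 5.43 = 7.101 L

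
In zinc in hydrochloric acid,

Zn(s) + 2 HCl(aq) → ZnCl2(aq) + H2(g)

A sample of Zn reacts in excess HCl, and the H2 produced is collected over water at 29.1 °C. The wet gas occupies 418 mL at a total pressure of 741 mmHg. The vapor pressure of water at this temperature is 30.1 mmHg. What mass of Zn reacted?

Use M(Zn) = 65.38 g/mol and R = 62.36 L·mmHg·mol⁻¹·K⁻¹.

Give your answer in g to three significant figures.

1.03 g

P(H2) = 741 − 30.1 = 710.9 mmHg
n(H2) = PV/RT = (710.9 × 0.4180) / (62.36 × 302.25) = 0.01577 mol
n(Zn) = (1/1) × 0.01577 = 0.01577 mol
m(Zn) = 0.01577 × 65.38 = 1.031 g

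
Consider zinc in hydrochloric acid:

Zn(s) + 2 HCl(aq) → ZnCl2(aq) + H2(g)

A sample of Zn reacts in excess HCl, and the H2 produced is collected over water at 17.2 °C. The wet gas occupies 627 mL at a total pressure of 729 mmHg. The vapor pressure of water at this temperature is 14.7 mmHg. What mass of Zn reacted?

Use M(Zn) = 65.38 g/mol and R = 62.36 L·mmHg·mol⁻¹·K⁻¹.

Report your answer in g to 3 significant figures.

P(H2) = 729 − 14.7 = 714.3 mmHg
n(H2) = PV/RT = (714.3 × 0.6270) / (62.36 × 290.35) = 0.02474 mol
n(Zn) = (1/1) × 0.02474 = 0.02474 mol
m(Zn) = 0.02474 × 65.38 = 1.618 g

1.62 g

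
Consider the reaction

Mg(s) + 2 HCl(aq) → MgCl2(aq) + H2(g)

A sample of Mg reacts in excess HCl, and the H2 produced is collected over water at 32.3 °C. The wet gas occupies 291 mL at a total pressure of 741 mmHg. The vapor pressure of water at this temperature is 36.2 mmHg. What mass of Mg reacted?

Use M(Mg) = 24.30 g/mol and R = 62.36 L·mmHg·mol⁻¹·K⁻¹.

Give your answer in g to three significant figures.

0.262 g

P(H2) = 741 − 36.2 = 704.8 mmHg
n(H2) = PV/RT = (704.8 × 0.2910) / (62.36 × 305.45) = 0.01077 mol
n(Mg) = (1/1) × 0.01077 = 0.01077 mol
m(Mg) = 0.01077 × 24.30 = 0.2617 g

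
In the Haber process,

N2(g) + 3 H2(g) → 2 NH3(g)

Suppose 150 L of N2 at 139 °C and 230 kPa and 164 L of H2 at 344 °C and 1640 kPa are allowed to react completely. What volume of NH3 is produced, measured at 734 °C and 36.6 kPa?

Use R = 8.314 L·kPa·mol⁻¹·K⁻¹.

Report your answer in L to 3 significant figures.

n(N2) = PV/RT = (230 × 150) / (8.314 × 412.15) = 10.07 mol
n(H2) = PV/RT = (1640 × 164) / (8.314 × 617.15) = 52.42 mol
For 10.07 mol N2, stoichiometry requires (3/1) × 10.07 = 30.21 mol H2; 52.42 mol is available, so N2 is limiting.
n(NH3) = (2/1) × 10.07 = 20.14 mol
V(NH3) = nRT/P = 20.14 × 8.314 × 1007.15 / 36.6 = 4608 L

4610 L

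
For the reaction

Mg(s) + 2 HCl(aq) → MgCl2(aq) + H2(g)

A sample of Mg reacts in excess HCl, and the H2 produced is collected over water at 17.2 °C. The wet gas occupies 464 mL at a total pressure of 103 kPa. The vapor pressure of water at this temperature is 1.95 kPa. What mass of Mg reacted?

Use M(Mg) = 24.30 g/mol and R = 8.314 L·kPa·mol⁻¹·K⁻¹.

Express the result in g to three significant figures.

P(H2) = 103 − 1.95 = 101.0 kPa
n(H2) = PV/RT = (101.0 × 0.4640) / (8.314 × 290.35) = 0.01941 mol
n(Mg) = (1/1) × 0.01941 = 0.01941 mol
m(Mg) = 0.01941 × 24.30 = 0.4717 g

0.472 g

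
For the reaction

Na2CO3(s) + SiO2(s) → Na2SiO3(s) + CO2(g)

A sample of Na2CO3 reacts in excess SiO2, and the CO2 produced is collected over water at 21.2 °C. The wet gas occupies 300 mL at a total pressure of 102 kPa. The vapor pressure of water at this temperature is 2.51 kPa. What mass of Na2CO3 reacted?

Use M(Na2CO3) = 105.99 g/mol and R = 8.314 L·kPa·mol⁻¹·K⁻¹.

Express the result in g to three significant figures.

P(CO2) = 102 − 2.51 = 99.49 kPa
n(CO2) = PV/RT = (99.49 × 0.3000) / (8.314 × 294.35) = 0.01220 mol
n(Na2CO3) = (1/1) × 0.01220 = 0.01220 mol
m(Na2CO3) = 0.01220 × 105.99 = 1.293 g

1.29 g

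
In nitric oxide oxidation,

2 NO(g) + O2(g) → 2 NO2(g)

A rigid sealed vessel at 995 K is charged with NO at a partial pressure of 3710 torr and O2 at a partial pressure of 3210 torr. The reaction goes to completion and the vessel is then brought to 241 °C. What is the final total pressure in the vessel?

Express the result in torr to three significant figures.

With V and T fixed, P_i ∝ n_i, so the mole ratios apply directly to partial pressures at 995 K.
P(O2) required for 3710 torr of NO = (1/2) × 3710 = 1855 torr; available 3210 torr, so NO is limiting.
P(O2) remaining = 3210 − (1/2) × 3710 = 1355 torr
P(gaseous products) = (2)/2 × 3710 = 3710 torr
P_total at 995 K = 1355 + 3710 = 5065 torr
Scaling to 241 °C: P = 5065 × 514.15/995 = 2617 torr

2620 torr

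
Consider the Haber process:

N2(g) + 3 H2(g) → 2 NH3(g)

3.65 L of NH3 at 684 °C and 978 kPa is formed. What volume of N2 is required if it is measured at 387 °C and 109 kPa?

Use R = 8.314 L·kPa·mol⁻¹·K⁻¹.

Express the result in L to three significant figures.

n(NH3) = PV/RT = (978 × 3.65) / (8.314 × 957.15) = 0.4486 mol
n(N2) = (1/2) × 0.4486 = 0.2243 mol
V = nRT/P = 0.2243 × 8.314 × 660.15 / 109 = 11.29 L

11.3 L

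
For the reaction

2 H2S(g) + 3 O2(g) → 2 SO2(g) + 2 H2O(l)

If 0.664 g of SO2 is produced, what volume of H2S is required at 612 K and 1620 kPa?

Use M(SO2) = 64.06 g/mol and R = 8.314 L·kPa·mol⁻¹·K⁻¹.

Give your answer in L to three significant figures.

n(SO2) = 0.6640 / 64.06 = 0.01037 mol
n(H2S) = (2/2) × 0.01037 = 0.01037 mol
V = nRT/P = 0.01037 × 8.314 × 612 / 1620 = 0.03257 L

0.0326 L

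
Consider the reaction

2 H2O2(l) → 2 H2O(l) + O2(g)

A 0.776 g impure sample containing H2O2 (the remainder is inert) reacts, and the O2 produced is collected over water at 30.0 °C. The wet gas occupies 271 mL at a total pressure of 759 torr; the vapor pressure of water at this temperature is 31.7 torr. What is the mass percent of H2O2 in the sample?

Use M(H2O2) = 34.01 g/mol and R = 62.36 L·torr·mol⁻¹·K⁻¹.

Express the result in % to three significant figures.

P(O2) = 759 − 31.7 = 727.3 torr
n(O2) = PV/RT = (727.3 × 0.2710) / (62.36 × 303.15) = 0.01043 mol
n(H2O2) = (2/1) × 0.01043 = 0.02086 mol
m(H2O2) = 0.02086 × 34.01 = 0.7094 g
%H2O2 = 0.7094 / 0.776 × 100 = 91.42%

91.4 %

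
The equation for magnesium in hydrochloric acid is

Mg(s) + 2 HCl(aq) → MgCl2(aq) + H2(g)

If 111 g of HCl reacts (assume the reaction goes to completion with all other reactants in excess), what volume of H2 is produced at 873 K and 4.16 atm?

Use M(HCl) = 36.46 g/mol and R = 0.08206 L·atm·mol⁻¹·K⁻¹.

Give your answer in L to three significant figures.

26.2 L

n(HCl) = 111.0 / 36.46 = 3.044 mol
n(H2) = (1/2) × 3.044 = 1.522 mol
V = nRT/P = 1.522 × 0.08206 × 873 / 4.16 = 26.21 L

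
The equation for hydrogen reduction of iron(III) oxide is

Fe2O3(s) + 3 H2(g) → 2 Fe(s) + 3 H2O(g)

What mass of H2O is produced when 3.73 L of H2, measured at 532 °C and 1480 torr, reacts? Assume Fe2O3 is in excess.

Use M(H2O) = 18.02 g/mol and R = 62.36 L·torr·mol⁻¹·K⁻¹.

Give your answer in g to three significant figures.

n(H2) = PV/RT = (1480 × 3.73) / (62.36 × 805.15) = 0.1099 mol
n(H2O) = (3/3) × 0.1099 = 0.1099 mol
m(H2O) = 0.1099 × 18.02 = 1.980 g

1.98 g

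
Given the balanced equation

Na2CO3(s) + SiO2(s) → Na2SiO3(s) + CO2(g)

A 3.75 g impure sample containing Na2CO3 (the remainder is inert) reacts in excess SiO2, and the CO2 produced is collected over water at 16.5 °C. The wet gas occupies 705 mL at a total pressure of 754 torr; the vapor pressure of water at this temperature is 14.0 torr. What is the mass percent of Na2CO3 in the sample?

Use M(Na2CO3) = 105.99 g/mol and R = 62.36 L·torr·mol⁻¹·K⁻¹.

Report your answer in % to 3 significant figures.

81.6 %

P(CO2) = 754 − 14.0 = 740.0 torr
n(CO2) = PV/RT = (740.0 × 0.7050) / (62.36 × 289.65) = 0.02888 mol
n(Na2CO3) = (1/1) × 0.02888 = 0.02888 mol
m(Na2CO3) = 0.02888 × 105.99 = 3.061 g
%Na2CO3 = 3.061 / 3.75 × 100 = 81.63%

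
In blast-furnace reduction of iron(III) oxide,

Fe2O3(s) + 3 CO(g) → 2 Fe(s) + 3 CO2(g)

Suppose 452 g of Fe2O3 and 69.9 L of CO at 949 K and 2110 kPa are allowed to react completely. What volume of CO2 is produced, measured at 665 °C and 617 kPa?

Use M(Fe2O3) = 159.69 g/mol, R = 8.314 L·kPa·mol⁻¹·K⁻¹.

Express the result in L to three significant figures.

107 L

n(Fe2O3) = 452 / 159.69 = 2.830 mol
n(CO) = PV/RT = (2110 × 69.9) / (8.314 × 949) = 18.69 mol
For 2.830 mol Fe2O3, stoichiometry requires (3/1) × 2.830 = 8.490 mol CO; 18.69 mol is available, so Fe2O3 is limiting.
n(CO2) = (3/1) × 2.830 = 8.490 mol
V(CO2) = nRT/P = 8.490 × 8.314 × 938.15 / 617 = 107.3 L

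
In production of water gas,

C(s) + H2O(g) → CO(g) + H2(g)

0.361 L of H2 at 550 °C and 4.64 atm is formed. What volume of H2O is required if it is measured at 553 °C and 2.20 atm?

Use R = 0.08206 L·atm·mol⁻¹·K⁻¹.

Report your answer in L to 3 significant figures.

n(H2) = PV/RT = (4.64 × 0.361) / (0.08206 × 823.15) = 0.02480 mol
n(H2O) = (1/1) × 0.02480 = 0.02480 mol
V = nRT/P = 0.02480 × 0.08206 × 826.15 / 2.20 = 0.7642 L

0.764 L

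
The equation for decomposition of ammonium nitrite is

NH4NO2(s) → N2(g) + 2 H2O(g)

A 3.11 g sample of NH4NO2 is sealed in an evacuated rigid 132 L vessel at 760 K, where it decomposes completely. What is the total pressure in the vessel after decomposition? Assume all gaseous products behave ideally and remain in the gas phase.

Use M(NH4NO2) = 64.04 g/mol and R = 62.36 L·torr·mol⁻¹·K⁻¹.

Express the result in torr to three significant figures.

52.3 torr

n(NH4NO2) = 3.11 / 64.04 = 0.04856 mol
n(gas produced) = (3/1) × 0.04856 = 0.1457 mol
P = nRT/V = 0.1457 × 62.36 × 760 / 132 = 52.31 torr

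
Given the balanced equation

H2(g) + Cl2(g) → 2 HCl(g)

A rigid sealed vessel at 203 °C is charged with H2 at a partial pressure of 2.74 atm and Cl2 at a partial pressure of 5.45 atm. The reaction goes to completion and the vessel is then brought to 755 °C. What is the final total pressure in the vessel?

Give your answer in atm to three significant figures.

With V and T fixed, P_i ∝ n_i, so the mole ratios apply directly to partial pressures at 203 °C.
P(Cl2) required for 2.74 atm of H2 = (1/1) × 2.74 = 2.740 atm; available 5.45 atm, so H2 is limiting.
P(Cl2) remaining = 5.45 − (1/1) × 2.74 = 2.710 atm
P(gaseous products) = (2)/1 × 2.74 = 5.480 atm
P_total at 203 °C = 2.710 + 5.480 = 8.190 atm
Scaling to 755 °C: P = 8.190 × 1028.15/476.15 = 17.68 atm

17.7 atm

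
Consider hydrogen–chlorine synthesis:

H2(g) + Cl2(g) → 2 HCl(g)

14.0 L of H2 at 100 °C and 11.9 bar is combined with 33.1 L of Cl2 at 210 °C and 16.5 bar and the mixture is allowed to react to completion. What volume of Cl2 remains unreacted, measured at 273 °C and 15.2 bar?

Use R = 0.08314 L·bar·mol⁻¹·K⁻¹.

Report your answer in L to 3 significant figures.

n(H2) = PV/RT = (11.9 × 14.0) / (0.08314 × 373.15) = 5.370 mol
n(Cl2) = PV/RT = (16.5 × 33.1) / (0.08314 × 483.15) = 13.60 mol
For 5.370 mol H2, stoichiometry requires (1/1) × 5.370 = 5.370 mol Cl2; 13.60 mol is available, so H2 is limiting.
n(Cl2) consumed = (1/1) × 5.370 = 5.370 mol; remaining = 13.60 − 5.370 = 8.230 mol
V(Cl2) = nRT/P = 8.230 × 0.08314 × 546.15 / 15.2 = 24.59 L

24.6 L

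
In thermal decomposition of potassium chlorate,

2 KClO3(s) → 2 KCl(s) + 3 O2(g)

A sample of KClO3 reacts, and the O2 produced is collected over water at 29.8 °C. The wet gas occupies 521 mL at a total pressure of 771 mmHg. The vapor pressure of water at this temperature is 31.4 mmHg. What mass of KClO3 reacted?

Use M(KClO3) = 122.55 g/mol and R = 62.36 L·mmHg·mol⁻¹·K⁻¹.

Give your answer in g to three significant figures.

1.67 g

P(O2) = 771 − 31.4 = 739.6 mmHg
n(O2) = PV/RT = (739.6 × 0.5210) / (62.36 × 302.95) = 0.02040 mol
n(KClO3) = (2/3) × 0.02040 = 0.01360 mol
m(KClO3) = 0.01360 × 122.55 = 1.667 g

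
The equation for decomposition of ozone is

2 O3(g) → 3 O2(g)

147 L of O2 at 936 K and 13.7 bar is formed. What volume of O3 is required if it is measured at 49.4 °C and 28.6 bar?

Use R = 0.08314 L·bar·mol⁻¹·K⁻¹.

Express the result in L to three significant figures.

16.2 L

n(O2) = PV/RT = (13.7 × 147) / (0.08314 × 936) = 25.88 mol
n(O3) = (2/3) × 25.88 = 17.25 mol
V = nRT/P = 17.25 × 0.08314 × 322.55 / 28.6 = 16.17 L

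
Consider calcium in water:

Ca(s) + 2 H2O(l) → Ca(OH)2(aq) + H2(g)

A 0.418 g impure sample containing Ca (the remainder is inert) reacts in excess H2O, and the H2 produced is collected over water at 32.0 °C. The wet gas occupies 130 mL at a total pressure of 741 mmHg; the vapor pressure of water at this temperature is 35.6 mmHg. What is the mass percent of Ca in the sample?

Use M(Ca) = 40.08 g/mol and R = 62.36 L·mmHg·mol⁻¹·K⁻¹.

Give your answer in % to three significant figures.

46.2 %

P(H2) = 741 − 35.6 = 705.4 mmHg
n(H2) = PV/RT = (705.4 × 0.1300) / (62.36 × 305.15) = 0.004819 mol
n(Ca) = (1/1) × 0.004819 = 0.004819 mol
m(Ca) = 0.004819 × 40.08 = 0.1931 g
%Ca = 0.1931 / 0.418 × 100 = 46.20%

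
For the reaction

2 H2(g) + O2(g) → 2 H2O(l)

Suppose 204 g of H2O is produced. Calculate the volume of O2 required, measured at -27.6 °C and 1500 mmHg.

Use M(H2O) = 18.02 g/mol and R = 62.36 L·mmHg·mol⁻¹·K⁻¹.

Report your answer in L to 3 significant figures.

57.8 L

n(H2O) = 204.0 / 18.02 = 11.32 mol
n(O2) = (1/2) × 11.32 = 5.660 mol
V = nRT/P = 5.660 × 62.36 × 245.55 / 1500 = 57.78 L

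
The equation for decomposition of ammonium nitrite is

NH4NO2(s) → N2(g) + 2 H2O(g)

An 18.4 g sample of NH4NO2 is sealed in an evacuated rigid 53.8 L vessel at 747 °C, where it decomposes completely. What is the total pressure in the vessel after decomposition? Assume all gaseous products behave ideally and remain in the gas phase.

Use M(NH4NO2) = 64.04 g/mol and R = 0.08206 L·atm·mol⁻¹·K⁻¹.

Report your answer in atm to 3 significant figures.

1.34 atm

n(NH4NO2) = 18.4 / 64.04 = 0.2873 mol
n(gas produced) = (3/1) × 0.2873 = 0.8619 mol
P = nRT/V = 0.8619 × 0.08206 × 1020.15 / 53.8 = 1.341 atm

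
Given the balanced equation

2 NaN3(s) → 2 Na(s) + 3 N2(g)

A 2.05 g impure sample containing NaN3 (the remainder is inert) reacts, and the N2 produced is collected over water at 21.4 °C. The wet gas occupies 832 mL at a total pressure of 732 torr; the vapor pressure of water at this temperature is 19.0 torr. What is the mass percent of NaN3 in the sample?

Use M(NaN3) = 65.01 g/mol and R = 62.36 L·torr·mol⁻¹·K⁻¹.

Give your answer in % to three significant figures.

P(N2) = 732 − 19.0 = 713.0 torr
n(N2) = PV/RT = (713.0 × 0.8320) / (62.36 × 294.55) = 0.03230 mol
n(NaN3) = (2/3) × 0.03230 = 0.02153 mol
m(NaN3) = 0.02153 × 65.01 = 1.400 g
%NaN3 = 1.400 / 2.05 × 100 = 68.29%

68.3 %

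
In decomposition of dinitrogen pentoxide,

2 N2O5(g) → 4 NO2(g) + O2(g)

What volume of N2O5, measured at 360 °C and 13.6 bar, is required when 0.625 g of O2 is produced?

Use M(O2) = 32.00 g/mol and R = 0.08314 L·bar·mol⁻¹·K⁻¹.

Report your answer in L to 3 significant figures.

n(O2) = 0.6250 / 32.00 = 0.01953 mol
n(N2O5) = (2/1) × 0.01953 = 0.03906 mol
V = nRT/P = 0.03906 × 0.08314 × 633.15 / 13.6 = 0.1512 L

0.151 L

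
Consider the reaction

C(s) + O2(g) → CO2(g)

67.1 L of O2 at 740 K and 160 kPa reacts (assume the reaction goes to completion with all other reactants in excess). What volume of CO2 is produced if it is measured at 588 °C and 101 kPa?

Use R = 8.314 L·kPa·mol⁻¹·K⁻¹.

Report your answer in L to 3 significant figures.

124 L

n(O2) = PV/RT = (160 × 67.1) / (8.314 × 740) = 1.745 mol
n(CO2) = (1/1) × 1.745 = 1.745 mol
V = nRT/P = 1.745 × 8.314 × 861.15 / 101 = 123.7 L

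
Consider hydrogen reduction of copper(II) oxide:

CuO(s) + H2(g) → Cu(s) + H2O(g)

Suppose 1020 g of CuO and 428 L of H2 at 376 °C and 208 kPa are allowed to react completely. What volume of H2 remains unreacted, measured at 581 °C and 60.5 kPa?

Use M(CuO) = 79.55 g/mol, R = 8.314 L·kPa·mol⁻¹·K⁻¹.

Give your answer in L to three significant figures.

431 L

n(CuO) = 1020 / 79.55 = 12.82 mol
n(H2) = PV/RT = (208 × 428) / (8.314 × 649.15) = 16.49 mol
For 12.82 mol CuO, stoichiometry requires (1/1) × 12.82 = 12.82 mol H2; 16.49 mol is available, so CuO is limiting.
n(H2) consumed = (1/1) × 12.82 = 12.82 mol; remaining = 16.49 − 12.82 = 3.670 mol
V(H2) = nRT/P = 3.670 × 8.314 × 854.15 / 60.5 = 430.8 L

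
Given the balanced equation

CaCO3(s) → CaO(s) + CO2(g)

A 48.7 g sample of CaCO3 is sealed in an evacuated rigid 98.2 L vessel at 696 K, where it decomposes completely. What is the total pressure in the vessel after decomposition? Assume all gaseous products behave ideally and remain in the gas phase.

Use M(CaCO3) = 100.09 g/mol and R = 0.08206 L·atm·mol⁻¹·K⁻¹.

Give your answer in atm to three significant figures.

n(CaCO3) = 48.7 / 100.09 = 0.4866 mol
n(gas produced) = (1/1) × 0.4866 = 0.4866 mol
P = nRT/V = 0.4866 × 0.08206 × 696 / 98.2 = 0.2830 atm

0.283 atm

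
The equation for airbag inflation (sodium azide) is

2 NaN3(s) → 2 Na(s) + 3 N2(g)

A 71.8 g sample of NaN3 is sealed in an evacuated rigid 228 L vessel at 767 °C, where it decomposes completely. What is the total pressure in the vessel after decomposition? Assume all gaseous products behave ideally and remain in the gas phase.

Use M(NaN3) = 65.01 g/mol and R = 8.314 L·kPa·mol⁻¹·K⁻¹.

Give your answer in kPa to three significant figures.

n(NaN3) = 71.8 / 65.01 = 1.104 mol
n(gas produced) = (3/2) × 1.104 = 1.656 mol
P = nRT/V = 1.656 × 8.314 × 1040.15 / 228 = 62.81 kPa

62.8 kPa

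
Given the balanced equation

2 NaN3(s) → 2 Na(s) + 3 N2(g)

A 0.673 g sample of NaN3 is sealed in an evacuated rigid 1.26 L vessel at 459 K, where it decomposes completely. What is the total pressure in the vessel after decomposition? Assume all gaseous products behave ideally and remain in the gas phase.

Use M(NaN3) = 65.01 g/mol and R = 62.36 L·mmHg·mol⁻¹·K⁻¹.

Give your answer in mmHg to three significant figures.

353 mmHg

n(NaN3) = 0.673 / 65.01 = 0.01035 mol
n(gas produced) = (3/2) × 0.01035 = 0.01553 mol
P = nRT/V = 0.01553 × 62.36 × 459 / 1.26 = 352.8 mmHg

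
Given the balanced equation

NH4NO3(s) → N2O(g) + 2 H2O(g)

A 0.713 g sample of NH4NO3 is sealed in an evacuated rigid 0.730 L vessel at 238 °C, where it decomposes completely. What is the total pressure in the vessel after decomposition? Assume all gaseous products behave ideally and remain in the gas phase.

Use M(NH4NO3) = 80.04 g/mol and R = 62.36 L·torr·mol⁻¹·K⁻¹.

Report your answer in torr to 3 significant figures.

1170 torr

n(NH4NO3) = 0.713 / 80.04 = 0.008908 mol
n(gas produced) = (3/1) × 0.008908 = 0.02672 mol
P = nRT/V = 0.02672 × 62.36 × 511.15 / 0.730 = 1167 torr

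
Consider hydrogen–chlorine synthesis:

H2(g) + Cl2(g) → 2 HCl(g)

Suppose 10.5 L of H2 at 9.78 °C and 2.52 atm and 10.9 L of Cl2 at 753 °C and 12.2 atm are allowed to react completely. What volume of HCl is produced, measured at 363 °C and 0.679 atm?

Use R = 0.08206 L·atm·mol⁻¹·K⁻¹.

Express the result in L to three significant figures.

175 L

n(H2) = PV/RT = (2.52 × 10.5) / (0.08206 × 282.93) = 1.140 mol
n(Cl2) = PV/RT = (12.2 × 10.9) / (0.08206 × 1026.15) = 1.579 mol
For 1.140 mol H2, stoichiometry requires (1/1) × 1.140 = 1.140 mol Cl2; 1.579 mol is available, so H2 is limiting.
n(HCl) = (2/1) × 1.140 = 2.280 mol
V(HCl) = nRT/P = 2.280 × 0.08206 × 636.15 / 0.679 = 175.3 L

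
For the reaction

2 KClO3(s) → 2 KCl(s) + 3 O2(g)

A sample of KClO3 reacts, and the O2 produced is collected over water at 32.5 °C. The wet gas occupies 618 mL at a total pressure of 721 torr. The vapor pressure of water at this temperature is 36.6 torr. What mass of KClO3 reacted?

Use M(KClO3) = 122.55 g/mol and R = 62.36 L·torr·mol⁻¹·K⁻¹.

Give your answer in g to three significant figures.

P(O2) = 721 − 36.6 = 684.4 torr
n(O2) = PV/RT = (684.4 × 0.6180) / (62.36 × 305.65) = 0.02219 mol
n(KClO3) = (2/3) × 0.02219 = 0.01479 mol
m(KClO3) = 0.01479 × 122.55 = 1.813 g

1.81 g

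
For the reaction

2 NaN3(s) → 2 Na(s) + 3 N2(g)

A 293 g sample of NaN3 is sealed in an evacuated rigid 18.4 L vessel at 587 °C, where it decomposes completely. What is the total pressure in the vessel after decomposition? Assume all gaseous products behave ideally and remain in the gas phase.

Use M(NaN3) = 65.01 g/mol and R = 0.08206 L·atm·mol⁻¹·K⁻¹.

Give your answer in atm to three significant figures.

n(NaN3) = 293 / 65.01 = 4.507 mol
n(gas produced) = (3/2) × 4.507 = 6.760 mol
P = nRT/V = 6.760 × 0.08206 × 860.15 / 18.4 = 25.93 atm

25.9 atm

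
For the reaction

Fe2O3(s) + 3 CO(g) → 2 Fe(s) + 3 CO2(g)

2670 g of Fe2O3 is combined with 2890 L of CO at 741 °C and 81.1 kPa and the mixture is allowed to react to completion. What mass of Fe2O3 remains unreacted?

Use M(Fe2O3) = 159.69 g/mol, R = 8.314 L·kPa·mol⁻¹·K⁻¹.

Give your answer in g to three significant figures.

1190 g

n(Fe2O3) = 2670 / 159.69 = 16.72 mol
n(CO) = PV/RT = (81.1 × 2890) / (8.314 × 1014.15) = 27.80 mol
For 16.72 mol Fe2O3, stoichiometry requires (3/1) × 16.72 = 50.16 mol CO; 27.80 mol is available, so CO is limiting.
n(Fe2O3) consumed = (1/3) × 27.80 = 9.267 mol; remaining = 16.72 − 9.267 = 7.453 mol
m(Fe2O3) = 7.453 × 159.69 = 1190 g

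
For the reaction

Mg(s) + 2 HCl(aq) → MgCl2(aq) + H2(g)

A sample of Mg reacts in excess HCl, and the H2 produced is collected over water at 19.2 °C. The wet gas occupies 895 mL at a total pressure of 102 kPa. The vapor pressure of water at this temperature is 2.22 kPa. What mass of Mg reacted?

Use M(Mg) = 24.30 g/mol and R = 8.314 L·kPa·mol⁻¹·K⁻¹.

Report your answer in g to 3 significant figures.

P(H2) = 102 − 2.22 = 99.78 kPa
n(H2) = PV/RT = (99.78 × 0.8950) / (8.314 × 292.35) = 0.03674 mol
n(Mg) = (1/1) × 0.03674 = 0.03674 mol
m(Mg) = 0.03674 × 24.30 = 0.8928 g

0.893 g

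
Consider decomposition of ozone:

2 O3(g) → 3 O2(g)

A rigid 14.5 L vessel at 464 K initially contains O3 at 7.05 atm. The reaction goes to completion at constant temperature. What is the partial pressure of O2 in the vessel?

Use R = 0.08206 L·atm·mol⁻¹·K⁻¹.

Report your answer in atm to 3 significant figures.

10.6 atm

n(O3)₀ = PV/RT = (7.05 × 14.5) / (0.08206 × 464) = 2.685 mol
n(O2) = (3/2) × 2.685 = 4.027 mol
P(O2) = nRT/V = 4.027 × 0.08206 × 464 / 14.5 = 10.57 atm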